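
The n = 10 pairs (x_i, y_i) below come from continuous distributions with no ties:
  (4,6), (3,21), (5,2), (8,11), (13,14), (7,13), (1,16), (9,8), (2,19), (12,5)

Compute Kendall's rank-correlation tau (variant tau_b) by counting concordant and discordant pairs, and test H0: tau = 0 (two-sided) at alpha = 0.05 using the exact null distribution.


Step 1: Enumerate the 45 unordered pairs (i,j) with i<j and classify each by sign(x_j-x_i) * sign(y_j-y_i).
  (1,2):dx=-1,dy=+15->D; (1,3):dx=+1,dy=-4->D; (1,4):dx=+4,dy=+5->C; (1,5):dx=+9,dy=+8->C
  (1,6):dx=+3,dy=+7->C; (1,7):dx=-3,dy=+10->D; (1,8):dx=+5,dy=+2->C; (1,9):dx=-2,dy=+13->D
  (1,10):dx=+8,dy=-1->D; (2,3):dx=+2,dy=-19->D; (2,4):dx=+5,dy=-10->D; (2,5):dx=+10,dy=-7->D
  (2,6):dx=+4,dy=-8->D; (2,7):dx=-2,dy=-5->C; (2,8):dx=+6,dy=-13->D; (2,9):dx=-1,dy=-2->C
  (2,10):dx=+9,dy=-16->D; (3,4):dx=+3,dy=+9->C; (3,5):dx=+8,dy=+12->C; (3,6):dx=+2,dy=+11->C
  (3,7):dx=-4,dy=+14->D; (3,8):dx=+4,dy=+6->C; (3,9):dx=-3,dy=+17->D; (3,10):dx=+7,dy=+3->C
  (4,5):dx=+5,dy=+3->C; (4,6):dx=-1,dy=+2->D; (4,7):dx=-7,dy=+5->D; (4,8):dx=+1,dy=-3->D
  (4,9):dx=-6,dy=+8->D; (4,10):dx=+4,dy=-6->D; (5,6):dx=-6,dy=-1->C; (5,7):dx=-12,dy=+2->D
  (5,8):dx=-4,dy=-6->C; (5,9):dx=-11,dy=+5->D; (5,10):dx=-1,dy=-9->C; (6,7):dx=-6,dy=+3->D
  (6,8):dx=+2,dy=-5->D; (6,9):dx=-5,dy=+6->D; (6,10):dx=+5,dy=-8->D; (7,8):dx=+8,dy=-8->D
  (7,9):dx=+1,dy=+3->C; (7,10):dx=+11,dy=-11->D; (8,9):dx=-7,dy=+11->D; (8,10):dx=+3,dy=-3->D
  (9,10):dx=+10,dy=-14->D
Step 2: C = 16, D = 29, total pairs = 45.
Step 3: tau = (C - D)/(n(n-1)/2) = (16 - 29)/45 = -0.288889.
Step 4: Exact two-sided p-value (enumerate n! = 3628800 permutations of y under H0): p = 0.291248.
Step 5: alpha = 0.05. fail to reject H0.

tau_b = -0.2889 (C=16, D=29), p = 0.291248, fail to reject H0.


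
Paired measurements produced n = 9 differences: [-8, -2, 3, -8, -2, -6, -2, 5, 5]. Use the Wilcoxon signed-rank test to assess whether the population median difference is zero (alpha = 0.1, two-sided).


Step 1: Drop any zero differences (none here) and take |d_i|.
|d| = [8, 2, 3, 8, 2, 6, 2, 5, 5]
Step 2: Midrank |d_i| (ties get averaged ranks).
ranks: |8|->8.5, |2|->2, |3|->4, |8|->8.5, |2|->2, |6|->7, |2|->2, |5|->5.5, |5|->5.5
Step 3: Attach original signs; sum ranks with positive sign and with negative sign.
W+ = 4 + 5.5 + 5.5 = 15
W- = 8.5 + 2 + 8.5 + 2 + 7 + 2 = 30
(Check: W+ + W- = 45 should equal n(n+1)/2 = 45.)
Step 4: Test statistic W = min(W+, W-) = 15.
Step 5: Ties in |d|, so use the tie-corrected normal approximation.
        E[W] = n(n+1)/4 = 9*10/4 = 22.5.
        Tie groups: |d|=2 (t=3), |d|=5 (t=2), |d|=8 (t=2); sum(t^3 - t) = 36.
        Var[W] = n(n+1)(2n+1)/24 - sum(t^3-t)/48 = 1710/24 - 36/48 = 70.5.
        z = (W - E[W]) / sqrt(Var[W]) = (15 - 22.5) / 8.3964 = -0.8932.
        Two-sided p = 2*Phi(z) = 0.371730.
Step 6: alpha = 0.1. fail to reject H0.

W+ = 15, W- = 30, W = min = 15, p = 0.371730, fail to reject H0.


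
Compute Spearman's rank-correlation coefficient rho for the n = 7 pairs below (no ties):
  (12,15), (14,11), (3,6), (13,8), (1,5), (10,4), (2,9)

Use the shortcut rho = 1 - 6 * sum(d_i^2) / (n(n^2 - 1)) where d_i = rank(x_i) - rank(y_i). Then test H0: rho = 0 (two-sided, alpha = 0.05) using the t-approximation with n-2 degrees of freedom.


Step 1: Rank x and y separately (midranks; no ties here).
rank(x): 12->5, 14->7, 3->3, 13->6, 1->1, 10->4, 2->2
rank(y): 15->7, 11->6, 6->3, 8->4, 5->2, 4->1, 9->5
Step 2: d_i = R_x(i) - R_y(i); compute d_i^2.
  (5-7)^2=4, (7-6)^2=1, (3-3)^2=0, (6-4)^2=4, (1-2)^2=1, (4-1)^2=9, (2-5)^2=9
sum(d^2) = 28.
Step 3: rho = 1 - 6*28 / (7*(7^2 - 1)) = 1 - 168/336 = 0.500000.
Step 4: Under H0, t = rho * sqrt((n-2)/(1-rho^2)) = 1.2910 ~ t(5).
Step 5: Two-sided p-value from the t-distribution with 5 df = 0.253170.
Step 6: alpha = 0.05. fail to reject H0.

rho = 0.5000, p = 0.253170, fail to reject H0 at alpha = 0.05.


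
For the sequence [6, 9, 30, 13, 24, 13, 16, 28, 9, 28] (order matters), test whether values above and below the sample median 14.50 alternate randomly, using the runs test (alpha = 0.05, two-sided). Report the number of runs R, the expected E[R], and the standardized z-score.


Step 1: Compute median = 14.50; label A = above, B = below.
Labels in order: BBABABAABA  (n_A = 5, n_B = 5)
Step 2: Count runs R = 8.
Step 3: Under H0 (random ordering), E[R] = 2*n_A*n_B/(n_A+n_B) + 1 = 2*5*5/10 + 1 = 6.0000.
        Var[R] = 2*n_A*n_B*(2*n_A*n_B - n_A - n_B) / ((n_A+n_B)^2 * (n_A+n_B-1)) = 2000/900 = 2.2222.
        SD[R] = 1.4907.
Step 4: Continuity-corrected z = (R - 0.5 - E[R]) / SD[R] = (8 - 0.5 - 6.0000) / 1.4907 = 1.0062.
Step 5: Two-sided p-value via normal approximation = 2*(1 - Phi(|z|)) = 0.314305.
Step 6: alpha = 0.05. fail to reject H0.

R = 8, z = 1.0062, p = 0.314305, fail to reject H0.


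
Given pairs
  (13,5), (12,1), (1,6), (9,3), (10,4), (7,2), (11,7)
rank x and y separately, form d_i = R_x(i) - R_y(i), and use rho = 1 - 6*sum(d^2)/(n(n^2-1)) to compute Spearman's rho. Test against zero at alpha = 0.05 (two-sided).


Step 1: Rank x and y separately (midranks; no ties here).
rank(x): 13->7, 12->6, 1->1, 9->3, 10->4, 7->2, 11->5
rank(y): 5->5, 1->1, 6->6, 3->3, 4->4, 2->2, 7->7
Step 2: d_i = R_x(i) - R_y(i); compute d_i^2.
  (7-5)^2=4, (6-1)^2=25, (1-6)^2=25, (3-3)^2=0, (4-4)^2=0, (2-2)^2=0, (5-7)^2=4
sum(d^2) = 58.
Step 3: rho = 1 - 6*58 / (7*(7^2 - 1)) = 1 - 348/336 = -0.035714.
Step 4: Under H0, t = rho * sqrt((n-2)/(1-rho^2)) = -0.0799 ~ t(5).
Step 5: Two-sided p-value from the t-distribution with 5 df = 0.939408.
Step 6: alpha = 0.05. fail to reject H0.

rho = -0.0357, p = 0.939408, fail to reject H0 at alpha = 0.05.


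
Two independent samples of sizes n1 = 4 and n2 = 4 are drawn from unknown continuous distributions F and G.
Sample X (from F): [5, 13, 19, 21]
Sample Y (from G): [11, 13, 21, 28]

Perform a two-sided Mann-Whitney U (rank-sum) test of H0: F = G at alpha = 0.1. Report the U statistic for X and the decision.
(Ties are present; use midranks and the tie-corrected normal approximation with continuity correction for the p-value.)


Step 1: Combine and sort all 8 observations; assign midranks.
sorted (value, group): (5,X), (11,Y), (13,X), (13,Y), (19,X), (21,X), (21,Y), (28,Y)
ranks: 5->1, 11->2, 13->3.5, 13->3.5, 19->5, 21->6.5, 21->6.5, 28->8
Step 2: Rank sum for X: R1 = 1 + 3.5 + 5 + 6.5 = 16.
Step 3: U_X = R1 - n1(n1+1)/2 = 16 - 4*5/2 = 16 - 10 = 6.
       U_Y = n1*n2 - U_X = 16 - 6 = 10.
Step 4: Ties are present, so use the tie-corrected normal approximation (with continuity correction) for the p-value.
Step 5: p-value = 0.661197; compare to alpha = 0.1. fail to reject H0.

U_X = 6, p = 0.661197, fail to reject H0 at alpha = 0.1.


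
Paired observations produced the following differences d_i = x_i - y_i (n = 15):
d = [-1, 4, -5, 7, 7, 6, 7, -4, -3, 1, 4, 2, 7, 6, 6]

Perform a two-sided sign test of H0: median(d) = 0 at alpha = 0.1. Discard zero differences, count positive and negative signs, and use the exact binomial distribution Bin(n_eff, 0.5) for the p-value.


Step 1: Discard zero differences. Original n = 15; n_eff = number of nonzero differences = 15.
Nonzero differences (with sign): -1, +4, -5, +7, +7, +6, +7, -4, -3, +1, +4, +2, +7, +6, +6
Step 2: Count signs: positive = 11, negative = 4.
Step 3: Under H0: P(positive) = 0.5, so the number of positives S ~ Bin(15, 0.5).
Step 4: Two-sided exact p-value = sum of Bin(15,0.5) probabilities at or below the observed probability = 0.118469.
Step 5: alpha = 0.1. fail to reject H0.

n_eff = 15, pos = 11, neg = 4, p = 0.118469, fail to reject H0.


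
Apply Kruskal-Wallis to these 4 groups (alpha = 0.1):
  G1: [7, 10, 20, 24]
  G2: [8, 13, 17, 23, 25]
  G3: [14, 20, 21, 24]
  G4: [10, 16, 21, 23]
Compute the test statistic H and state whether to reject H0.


Step 1: Combine all N = 17 observations and assign midranks.
sorted (value, group, rank): (7,G1,1), (8,G2,2), (10,G1,3.5), (10,G4,3.5), (13,G2,5), (14,G3,6), (16,G4,7), (17,G2,8), (20,G1,9.5), (20,G3,9.5), (21,G3,11.5), (21,G4,11.5), (23,G2,13.5), (23,G4,13.5), (24,G1,15.5), (24,G3,15.5), (25,G2,17)
Step 2: Sum ranks within each group.
R_1 = 29.5 (n_1 = 4)
R_2 = 45.5 (n_2 = 5)
R_3 = 42.5 (n_3 = 4)
R_4 = 35.5 (n_4 = 4)
Step 3: H = 12/(N(N+1)) * sum(R_i^2/n_i) - 3(N+1)
     = 12/(17*18) * (29.5^2/4 + 45.5^2/5 + 42.5^2/4 + 35.5^2/4) - 3*18
     = 0.039216 * 1398.24 - 54
     = 0.832843.
Step 4: Ties present; correction factor C = 1 - 30/(17^3 - 17) = 0.993873. Corrected H = 0.832843 / 0.993873 = 0.837978.
Step 5: Under H0, H ~ chi^2(3); p-value = 0.840363.
Step 6: alpha = 0.1. fail to reject H0.

H = 0.8380, df = 3, p = 0.840363, fail to reject H0.


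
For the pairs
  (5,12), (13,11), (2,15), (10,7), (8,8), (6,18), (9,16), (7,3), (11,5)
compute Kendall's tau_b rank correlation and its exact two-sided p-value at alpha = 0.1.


Step 1: Enumerate the 36 unordered pairs (i,j) with i<j and classify each by sign(x_j-x_i) * sign(y_j-y_i).
  (1,2):dx=+8,dy=-1->D; (1,3):dx=-3,dy=+3->D; (1,4):dx=+5,dy=-5->D; (1,5):dx=+3,dy=-4->D
  (1,6):dx=+1,dy=+6->C; (1,7):dx=+4,dy=+4->C; (1,8):dx=+2,dy=-9->D; (1,9):dx=+6,dy=-7->D
  (2,3):dx=-11,dy=+4->D; (2,4):dx=-3,dy=-4->C; (2,5):dx=-5,dy=-3->C; (2,6):dx=-7,dy=+7->D
  (2,7):dx=-4,dy=+5->D; (2,8):dx=-6,dy=-8->C; (2,9):dx=-2,dy=-6->C; (3,4):dx=+8,dy=-8->D
  (3,5):dx=+6,dy=-7->D; (3,6):dx=+4,dy=+3->C; (3,7):dx=+7,dy=+1->C; (3,8):dx=+5,dy=-12->D
  (3,9):dx=+9,dy=-10->D; (4,5):dx=-2,dy=+1->D; (4,6):dx=-4,dy=+11->D; (4,7):dx=-1,dy=+9->D
  (4,8):dx=-3,dy=-4->C; (4,9):dx=+1,dy=-2->D; (5,6):dx=-2,dy=+10->D; (5,7):dx=+1,dy=+8->C
  (5,8):dx=-1,dy=-5->C; (5,9):dx=+3,dy=-3->D; (6,7):dx=+3,dy=-2->D; (6,8):dx=+1,dy=-15->D
  (6,9):dx=+5,dy=-13->D; (7,8):dx=-2,dy=-13->C; (7,9):dx=+2,dy=-11->D; (8,9):dx=+4,dy=+2->C
Step 2: C = 13, D = 23, total pairs = 36.
Step 3: tau = (C - D)/(n(n-1)/2) = (13 - 23)/36 = -0.277778.
Step 4: Exact two-sided p-value (enumerate n! = 362880 permutations of y under H0): p = 0.358488.
Step 5: alpha = 0.1. fail to reject H0.

tau_b = -0.2778 (C=13, D=23), p = 0.358488, fail to reject H0.


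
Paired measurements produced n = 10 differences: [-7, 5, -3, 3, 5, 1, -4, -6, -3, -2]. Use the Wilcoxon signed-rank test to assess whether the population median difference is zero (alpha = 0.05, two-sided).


Step 1: Drop any zero differences (none here) and take |d_i|.
|d| = [7, 5, 3, 3, 5, 1, 4, 6, 3, 2]
Step 2: Midrank |d_i| (ties get averaged ranks).
ranks: |7|->10, |5|->7.5, |3|->4, |3|->4, |5|->7.5, |1|->1, |4|->6, |6|->9, |3|->4, |2|->2
Step 3: Attach original signs; sum ranks with positive sign and with negative sign.
W+ = 7.5 + 4 + 7.5 + 1 = 20
W- = 10 + 4 + 6 + 9 + 4 + 2 = 35
(Check: W+ + W- = 55 should equal n(n+1)/2 = 55.)
Step 4: Test statistic W = min(W+, W-) = 20.
Step 5: Ties in |d|, so use the tie-corrected normal approximation.
        E[W] = n(n+1)/4 = 10*11/4 = 27.5.
        Tie groups: |d|=3 (t=3), |d|=5 (t=2); sum(t^3 - t) = 30.
        Var[W] = n(n+1)(2n+1)/24 - sum(t^3-t)/48 = 2310/24 - 30/48 = 95.625.
        z = (W - E[W]) / sqrt(Var[W]) = (20 - 27.5) / 9.7788 = -0.7670.
        Two-sided p = 2*Phi(z) = 0.443102.
Step 6: alpha = 0.05. fail to reject H0.

W+ = 20, W- = 35, W = min = 20, p = 0.443102, fail to reject H0.


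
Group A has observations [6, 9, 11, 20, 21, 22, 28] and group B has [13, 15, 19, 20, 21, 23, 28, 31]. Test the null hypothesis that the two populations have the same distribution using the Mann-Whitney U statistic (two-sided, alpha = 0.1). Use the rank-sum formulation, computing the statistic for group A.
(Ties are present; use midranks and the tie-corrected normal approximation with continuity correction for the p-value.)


Step 1: Combine and sort all 15 observations; assign midranks.
sorted (value, group): (6,X), (9,X), (11,X), (13,Y), (15,Y), (19,Y), (20,X), (20,Y), (21,X), (21,Y), (22,X), (23,Y), (28,X), (28,Y), (31,Y)
ranks: 6->1, 9->2, 11->3, 13->4, 15->5, 19->6, 20->7.5, 20->7.5, 21->9.5, 21->9.5, 22->11, 23->12, 28->13.5, 28->13.5, 31->15
Step 2: Rank sum for X: R1 = 1 + 2 + 3 + 7.5 + 9.5 + 11 + 13.5 = 47.5.
Step 3: U_X = R1 - n1(n1+1)/2 = 47.5 - 7*8/2 = 47.5 - 28 = 19.5.
       U_Y = n1*n2 - U_X = 56 - 19.5 = 36.5.
Step 4: Ties are present, so use the tie-corrected normal approximation (with continuity correction) for the p-value.
Step 5: p-value = 0.353247; compare to alpha = 0.1. fail to reject H0.

U_X = 19.5, p = 0.353247, fail to reject H0 at alpha = 0.1.


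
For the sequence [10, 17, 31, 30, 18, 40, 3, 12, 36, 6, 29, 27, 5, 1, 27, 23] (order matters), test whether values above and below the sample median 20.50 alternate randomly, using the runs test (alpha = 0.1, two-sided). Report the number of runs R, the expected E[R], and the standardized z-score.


Step 1: Compute median = 20.50; label A = above, B = below.
Labels in order: BBAABABBABAABBAA  (n_A = 8, n_B = 8)
Step 2: Count runs R = 10.
Step 3: Under H0 (random ordering), E[R] = 2*n_A*n_B/(n_A+n_B) + 1 = 2*8*8/16 + 1 = 9.0000.
        Var[R] = 2*n_A*n_B*(2*n_A*n_B - n_A - n_B) / ((n_A+n_B)^2 * (n_A+n_B-1)) = 14336/3840 = 3.7333.
        SD[R] = 1.9322.
Step 4: Continuity-corrected z = (R - 0.5 - E[R]) / SD[R] = (10 - 0.5 - 9.0000) / 1.9322 = 0.2588.
Step 5: Two-sided p-value via normal approximation = 2*(1 - Phi(|z|)) = 0.795809.
Step 6: alpha = 0.1. fail to reject H0.

R = 10, z = 0.2588, p = 0.795809, fail to reject H0.


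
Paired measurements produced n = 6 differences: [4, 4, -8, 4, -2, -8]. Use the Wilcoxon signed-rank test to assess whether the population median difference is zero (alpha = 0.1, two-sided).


Step 1: Drop any zero differences (none here) and take |d_i|.
|d| = [4, 4, 8, 4, 2, 8]
Step 2: Midrank |d_i| (ties get averaged ranks).
ranks: |4|->3, |4|->3, |8|->5.5, |4|->3, |2|->1, |8|->5.5
Step 3: Attach original signs; sum ranks with positive sign and with negative sign.
W+ = 3 + 3 + 3 = 9
W- = 5.5 + 1 + 5.5 = 12
(Check: W+ + W- = 21 should equal n(n+1)/2 = 21.)
Step 4: Test statistic W = min(W+, W-) = 9.
Step 5: Ties in |d|, so use the tie-corrected normal approximation.
        E[W] = n(n+1)/4 = 6*7/4 = 10.5.
        Tie groups: |d|=4 (t=3), |d|=8 (t=2); sum(t^3 - t) = 30.
        Var[W] = n(n+1)(2n+1)/24 - sum(t^3-t)/48 = 546/24 - 30/48 = 22.125.
        z = (W - E[W]) / sqrt(Var[W]) = (9 - 10.5) / 4.7037 = -0.3189.
        Two-sided p = 2*Phi(z) = 0.749805.
Step 6: alpha = 0.1. fail to reject H0.

W+ = 9, W- = 12, W = min = 9, p = 0.749805, fail to reject H0.


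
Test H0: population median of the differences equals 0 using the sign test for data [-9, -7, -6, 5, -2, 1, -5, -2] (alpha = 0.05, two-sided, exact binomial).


Step 1: Discard zero differences. Original n = 8; n_eff = number of nonzero differences = 8.
Nonzero differences (with sign): -9, -7, -6, +5, -2, +1, -5, -2
Step 2: Count signs: positive = 2, negative = 6.
Step 3: Under H0: P(positive) = 0.5, so the number of positives S ~ Bin(8, 0.5).
Step 4: Two-sided exact p-value = sum of Bin(8,0.5) probabilities at or below the observed probability = 0.289062.
Step 5: alpha = 0.05. fail to reject H0.

n_eff = 8, pos = 2, neg = 6, p = 0.289062, fail to reject H0.


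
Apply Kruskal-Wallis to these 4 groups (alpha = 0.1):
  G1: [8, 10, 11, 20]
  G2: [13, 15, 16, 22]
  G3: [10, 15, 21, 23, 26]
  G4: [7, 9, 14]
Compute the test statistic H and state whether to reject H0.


Step 1: Combine all N = 16 observations and assign midranks.
sorted (value, group, rank): (7,G4,1), (8,G1,2), (9,G4,3), (10,G1,4.5), (10,G3,4.5), (11,G1,6), (13,G2,7), (14,G4,8), (15,G2,9.5), (15,G3,9.5), (16,G2,11), (20,G1,12), (21,G3,13), (22,G2,14), (23,G3,15), (26,G3,16)
Step 2: Sum ranks within each group.
R_1 = 24.5 (n_1 = 4)
R_2 = 41.5 (n_2 = 4)
R_3 = 58 (n_3 = 5)
R_4 = 12 (n_4 = 3)
Step 3: H = 12/(N(N+1)) * sum(R_i^2/n_i) - 3(N+1)
     = 12/(16*17) * (24.5^2/4 + 41.5^2/4 + 58^2/5 + 12^2/3) - 3*17
     = 0.044118 * 1301.42 - 51
     = 6.415809.
Step 4: Ties present; correction factor C = 1 - 12/(16^3 - 16) = 0.997059. Corrected H = 6.415809 / 0.997059 = 6.434735.
Step 5: Under H0, H ~ chi^2(3); p-value = 0.092272.
Step 6: alpha = 0.1. reject H0.

H = 6.4347, df = 3, p = 0.092272, reject H0.


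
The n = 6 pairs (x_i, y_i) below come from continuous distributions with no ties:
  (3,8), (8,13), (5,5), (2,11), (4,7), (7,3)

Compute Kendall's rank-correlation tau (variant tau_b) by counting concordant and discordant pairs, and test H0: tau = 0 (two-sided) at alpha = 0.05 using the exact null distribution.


Step 1: Enumerate the 15 unordered pairs (i,j) with i<j and classify each by sign(x_j-x_i) * sign(y_j-y_i).
  (1,2):dx=+5,dy=+5->C; (1,3):dx=+2,dy=-3->D; (1,4):dx=-1,dy=+3->D; (1,5):dx=+1,dy=-1->D
  (1,6):dx=+4,dy=-5->D; (2,3):dx=-3,dy=-8->C; (2,4):dx=-6,dy=-2->C; (2,5):dx=-4,dy=-6->C
  (2,6):dx=-1,dy=-10->C; (3,4):dx=-3,dy=+6->D; (3,5):dx=-1,dy=+2->D; (3,6):dx=+2,dy=-2->D
  (4,5):dx=+2,dy=-4->D; (4,6):dx=+5,dy=-8->D; (5,6):dx=+3,dy=-4->D
Step 2: C = 5, D = 10, total pairs = 15.
Step 3: tau = (C - D)/(n(n-1)/2) = (5 - 10)/15 = -0.333333.
Step 4: Exact two-sided p-value (enumerate n! = 720 permutations of y under H0): p = 0.469444.
Step 5: alpha = 0.05. fail to reject H0.

tau_b = -0.3333 (C=5, D=10), p = 0.469444, fail to reject H0.


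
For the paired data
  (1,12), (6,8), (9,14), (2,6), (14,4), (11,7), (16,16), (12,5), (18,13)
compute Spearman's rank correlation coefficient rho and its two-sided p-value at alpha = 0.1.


Step 1: Rank x and y separately (midranks; no ties here).
rank(x): 1->1, 6->3, 9->4, 2->2, 14->7, 11->5, 16->8, 12->6, 18->9
rank(y): 12->6, 8->5, 14->8, 6->3, 4->1, 7->4, 16->9, 5->2, 13->7
Step 2: d_i = R_x(i) - R_y(i); compute d_i^2.
  (1-6)^2=25, (3-5)^2=4, (4-8)^2=16, (2-3)^2=1, (7-1)^2=36, (5-4)^2=1, (8-9)^2=1, (6-2)^2=16, (9-7)^2=4
sum(d^2) = 104.
Step 3: rho = 1 - 6*104 / (9*(9^2 - 1)) = 1 - 624/720 = 0.133333.
Step 4: Under H0, t = rho * sqrt((n-2)/(1-rho^2)) = 0.3559 ~ t(7).
Step 5: Two-sided p-value from the t-distribution with 7 df = 0.732368.
Step 6: alpha = 0.1. fail to reject H0.

rho = 0.1333, p = 0.732368, fail to reject H0 at alpha = 0.1.


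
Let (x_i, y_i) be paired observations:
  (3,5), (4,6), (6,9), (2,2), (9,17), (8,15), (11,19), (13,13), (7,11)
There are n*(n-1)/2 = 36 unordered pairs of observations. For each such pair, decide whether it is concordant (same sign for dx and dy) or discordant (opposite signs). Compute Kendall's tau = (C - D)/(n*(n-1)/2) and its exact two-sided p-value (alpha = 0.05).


Step 1: Enumerate the 36 unordered pairs (i,j) with i<j and classify each by sign(x_j-x_i) * sign(y_j-y_i).
  (1,2):dx=+1,dy=+1->C; (1,3):dx=+3,dy=+4->C; (1,4):dx=-1,dy=-3->C; (1,5):dx=+6,dy=+12->C
  (1,6):dx=+5,dy=+10->C; (1,7):dx=+8,dy=+14->C; (1,8):dx=+10,dy=+8->C; (1,9):dx=+4,dy=+6->C
  (2,3):dx=+2,dy=+3->C; (2,4):dx=-2,dy=-4->C; (2,5):dx=+5,dy=+11->C; (2,6):dx=+4,dy=+9->C
  (2,7):dx=+7,dy=+13->C; (2,8):dx=+9,dy=+7->C; (2,9):dx=+3,dy=+5->C; (3,4):dx=-4,dy=-7->C
  (3,5):dx=+3,dy=+8->C; (3,6):dx=+2,dy=+6->C; (3,7):dx=+5,dy=+10->C; (3,8):dx=+7,dy=+4->C
  (3,9):dx=+1,dy=+2->C; (4,5):dx=+7,dy=+15->C; (4,6):dx=+6,dy=+13->C; (4,7):dx=+9,dy=+17->C
  (4,8):dx=+11,dy=+11->C; (4,9):dx=+5,dy=+9->C; (5,6):dx=-1,dy=-2->C; (5,7):dx=+2,dy=+2->C
  (5,8):dx=+4,dy=-4->D; (5,9):dx=-2,dy=-6->C; (6,7):dx=+3,dy=+4->C; (6,8):dx=+5,dy=-2->D
  (6,9):dx=-1,dy=-4->C; (7,8):dx=+2,dy=-6->D; (7,9):dx=-4,dy=-8->C; (8,9):dx=-6,dy=-2->C
Step 2: C = 33, D = 3, total pairs = 36.
Step 3: tau = (C - D)/(n(n-1)/2) = (33 - 3)/36 = 0.833333.
Step 4: Exact two-sided p-value (enumerate n! = 362880 permutations of y under H0): p = 0.000854.
Step 5: alpha = 0.05. reject H0.

tau_b = 0.8333 (C=33, D=3), p = 0.000854, reject H0.


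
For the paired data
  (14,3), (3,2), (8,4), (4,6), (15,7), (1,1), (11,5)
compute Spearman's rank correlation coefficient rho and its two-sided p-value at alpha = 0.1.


Step 1: Rank x and y separately (midranks; no ties here).
rank(x): 14->6, 3->2, 8->4, 4->3, 15->7, 1->1, 11->5
rank(y): 3->3, 2->2, 4->4, 6->6, 7->7, 1->1, 5->5
Step 2: d_i = R_x(i) - R_y(i); compute d_i^2.
  (6-3)^2=9, (2-2)^2=0, (4-4)^2=0, (3-6)^2=9, (7-7)^2=0, (1-1)^2=0, (5-5)^2=0
sum(d^2) = 18.
Step 3: rho = 1 - 6*18 / (7*(7^2 - 1)) = 1 - 108/336 = 0.678571.
Step 4: Under H0, t = rho * sqrt((n-2)/(1-rho^2)) = 2.0657 ~ t(5).
Step 5: Two-sided p-value from the t-distribution with 5 df = 0.093750.
Step 6: alpha = 0.1. reject H0.

rho = 0.6786, p = 0.093750, reject H0 at alpha = 0.1.


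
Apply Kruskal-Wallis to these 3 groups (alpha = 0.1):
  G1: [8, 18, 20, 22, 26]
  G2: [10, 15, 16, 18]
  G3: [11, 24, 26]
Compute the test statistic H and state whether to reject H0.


Step 1: Combine all N = 12 observations and assign midranks.
sorted (value, group, rank): (8,G1,1), (10,G2,2), (11,G3,3), (15,G2,4), (16,G2,5), (18,G1,6.5), (18,G2,6.5), (20,G1,8), (22,G1,9), (24,G3,10), (26,G1,11.5), (26,G3,11.5)
Step 2: Sum ranks within each group.
R_1 = 36 (n_1 = 5)
R_2 = 17.5 (n_2 = 4)
R_3 = 24.5 (n_3 = 3)
Step 3: H = 12/(N(N+1)) * sum(R_i^2/n_i) - 3(N+1)
     = 12/(12*13) * (36^2/5 + 17.5^2/4 + 24.5^2/3) - 3*13
     = 0.076923 * 535.846 - 39
     = 2.218910.
Step 4: Ties present; correction factor C = 1 - 12/(12^3 - 12) = 0.993007. Corrected H = 2.218910 / 0.993007 = 2.234536.
Step 5: Under H0, H ~ chi^2(2); p-value = 0.327172.
Step 6: alpha = 0.1. fail to reject H0.

H = 2.2345, df = 2, p = 0.327172, fail to reject H0.


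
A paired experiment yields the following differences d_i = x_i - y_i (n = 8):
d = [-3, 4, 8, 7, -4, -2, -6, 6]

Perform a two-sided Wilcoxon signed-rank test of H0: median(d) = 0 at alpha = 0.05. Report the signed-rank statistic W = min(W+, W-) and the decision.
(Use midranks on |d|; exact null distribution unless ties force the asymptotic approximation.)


Step 1: Drop any zero differences (none here) and take |d_i|.
|d| = [3, 4, 8, 7, 4, 2, 6, 6]
Step 2: Midrank |d_i| (ties get averaged ranks).
ranks: |3|->2, |4|->3.5, |8|->8, |7|->7, |4|->3.5, |2|->1, |6|->5.5, |6|->5.5
Step 3: Attach original signs; sum ranks with positive sign and with negative sign.
W+ = 3.5 + 8 + 7 + 5.5 = 24
W- = 2 + 3.5 + 1 + 5.5 = 12
(Check: W+ + W- = 36 should equal n(n+1)/2 = 36.)
Step 4: Test statistic W = min(W+, W-) = 12.
Step 5: Ties in |d|, so use the tie-corrected normal approximation.
        E[W] = n(n+1)/4 = 8*9/4 = 18.
        Tie groups: |d|=4 (t=2), |d|=6 (t=2); sum(t^3 - t) = 12.
        Var[W] = n(n+1)(2n+1)/24 - sum(t^3-t)/48 = 1224/24 - 12/48 = 50.75.
        z = (W - E[W]) / sqrt(Var[W]) = (12 - 18) / 7.1239 = -0.8422.
        Two-sided p = 2*Phi(z) = 0.399656.
Step 6: alpha = 0.05. fail to reject H0.

W+ = 24, W- = 12, W = min = 12, p = 0.399656, fail to reject H0.


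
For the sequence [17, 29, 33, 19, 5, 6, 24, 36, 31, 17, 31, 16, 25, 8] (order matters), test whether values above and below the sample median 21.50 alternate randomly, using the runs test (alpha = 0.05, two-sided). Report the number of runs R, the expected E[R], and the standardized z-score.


Step 1: Compute median = 21.50; label A = above, B = below.
Labels in order: BAABBBAAABABAB  (n_A = 7, n_B = 7)
Step 2: Count runs R = 9.
Step 3: Under H0 (random ordering), E[R] = 2*n_A*n_B/(n_A+n_B) + 1 = 2*7*7/14 + 1 = 8.0000.
        Var[R] = 2*n_A*n_B*(2*n_A*n_B - n_A - n_B) / ((n_A+n_B)^2 * (n_A+n_B-1)) = 8232/2548 = 3.2308.
        SD[R] = 1.7974.
Step 4: Continuity-corrected z = (R - 0.5 - E[R]) / SD[R] = (9 - 0.5 - 8.0000) / 1.7974 = 0.2782.
Step 5: Two-sided p-value via normal approximation = 2*(1 - Phi(|z|)) = 0.780879.
Step 6: alpha = 0.05. fail to reject H0.

R = 9, z = 0.2782, p = 0.780879, fail to reject H0.


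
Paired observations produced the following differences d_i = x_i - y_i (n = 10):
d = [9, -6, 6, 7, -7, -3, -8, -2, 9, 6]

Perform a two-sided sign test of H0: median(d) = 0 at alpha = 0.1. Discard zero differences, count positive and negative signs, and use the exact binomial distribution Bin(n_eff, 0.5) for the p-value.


Step 1: Discard zero differences. Original n = 10; n_eff = number of nonzero differences = 10.
Nonzero differences (with sign): +9, -6, +6, +7, -7, -3, -8, -2, +9, +6
Step 2: Count signs: positive = 5, negative = 5.
Step 3: Under H0: P(positive) = 0.5, so the number of positives S ~ Bin(10, 0.5).
Step 4: Two-sided exact p-value = sum of Bin(10,0.5) probabilities at or below the observed probability = 1.000000.
Step 5: alpha = 0.1. fail to reject H0.

n_eff = 10, pos = 5, neg = 5, p = 1.000000, fail to reject H0.


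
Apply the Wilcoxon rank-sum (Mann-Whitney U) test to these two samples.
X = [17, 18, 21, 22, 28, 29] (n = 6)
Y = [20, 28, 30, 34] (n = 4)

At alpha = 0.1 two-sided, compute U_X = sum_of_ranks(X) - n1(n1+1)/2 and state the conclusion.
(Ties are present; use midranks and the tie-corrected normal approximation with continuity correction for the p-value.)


Step 1: Combine and sort all 10 observations; assign midranks.
sorted (value, group): (17,X), (18,X), (20,Y), (21,X), (22,X), (28,X), (28,Y), (29,X), (30,Y), (34,Y)
ranks: 17->1, 18->2, 20->3, 21->4, 22->5, 28->6.5, 28->6.5, 29->8, 30->9, 34->10
Step 2: Rank sum for X: R1 = 1 + 2 + 4 + 5 + 6.5 + 8 = 26.5.
Step 3: U_X = R1 - n1(n1+1)/2 = 26.5 - 6*7/2 = 26.5 - 21 = 5.5.
       U_Y = n1*n2 - U_X = 24 - 5.5 = 18.5.
Step 4: Ties are present, so use the tie-corrected normal approximation (with continuity correction) for the p-value.
Step 5: p-value = 0.199458; compare to alpha = 0.1. fail to reject H0.

U_X = 5.5, p = 0.199458, fail to reject H0 at alpha = 0.1.


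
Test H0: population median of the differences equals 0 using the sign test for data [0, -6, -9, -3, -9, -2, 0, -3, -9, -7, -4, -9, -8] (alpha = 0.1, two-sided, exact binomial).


Step 1: Discard zero differences. Original n = 13; n_eff = number of nonzero differences = 11.
Nonzero differences (with sign): -6, -9, -3, -9, -2, -3, -9, -7, -4, -9, -8
Step 2: Count signs: positive = 0, negative = 11.
Step 3: Under H0: P(positive) = 0.5, so the number of positives S ~ Bin(11, 0.5).
Step 4: Two-sided exact p-value = sum of Bin(11,0.5) probabilities at or below the observed probability = 0.000977.
Step 5: alpha = 0.1. reject H0.

n_eff = 11, pos = 0, neg = 11, p = 0.000977, reject H0.


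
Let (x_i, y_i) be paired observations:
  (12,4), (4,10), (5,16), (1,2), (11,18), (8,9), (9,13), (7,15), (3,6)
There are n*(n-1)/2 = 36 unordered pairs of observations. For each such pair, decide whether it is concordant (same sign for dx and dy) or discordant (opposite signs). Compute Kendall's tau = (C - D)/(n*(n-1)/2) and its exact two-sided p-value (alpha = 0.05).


Step 1: Enumerate the 36 unordered pairs (i,j) with i<j and classify each by sign(x_j-x_i) * sign(y_j-y_i).
  (1,2):dx=-8,dy=+6->D; (1,3):dx=-7,dy=+12->D; (1,4):dx=-11,dy=-2->C; (1,5):dx=-1,dy=+14->D
  (1,6):dx=-4,dy=+5->D; (1,7):dx=-3,dy=+9->D; (1,8):dx=-5,dy=+11->D; (1,9):dx=-9,dy=+2->D
  (2,3):dx=+1,dy=+6->C; (2,4):dx=-3,dy=-8->C; (2,5):dx=+7,dy=+8->C; (2,6):dx=+4,dy=-1->D
  (2,7):dx=+5,dy=+3->C; (2,8):dx=+3,dy=+5->C; (2,9):dx=-1,dy=-4->C; (3,4):dx=-4,dy=-14->C
  (3,5):dx=+6,dy=+2->C; (3,6):dx=+3,dy=-7->D; (3,7):dx=+4,dy=-3->D; (3,8):dx=+2,dy=-1->D
  (3,9):dx=-2,dy=-10->C; (4,5):dx=+10,dy=+16->C; (4,6):dx=+7,dy=+7->C; (4,7):dx=+8,dy=+11->C
  (4,8):dx=+6,dy=+13->C; (4,9):dx=+2,dy=+4->C; (5,6):dx=-3,dy=-9->C; (5,7):dx=-2,dy=-5->C
  (5,8):dx=-4,dy=-3->C; (5,9):dx=-8,dy=-12->C; (6,7):dx=+1,dy=+4->C; (6,8):dx=-1,dy=+6->D
  (6,9):dx=-5,dy=-3->C; (7,8):dx=-2,dy=+2->D; (7,9):dx=-6,dy=-7->C; (8,9):dx=-4,dy=-9->C
Step 2: C = 23, D = 13, total pairs = 36.
Step 3: tau = (C - D)/(n(n-1)/2) = (23 - 13)/36 = 0.277778.
Step 4: Exact two-sided p-value (enumerate n! = 362880 permutations of y under H0): p = 0.358488.
Step 5: alpha = 0.05. fail to reject H0.

tau_b = 0.2778 (C=23, D=13), p = 0.358488, fail to reject H0.


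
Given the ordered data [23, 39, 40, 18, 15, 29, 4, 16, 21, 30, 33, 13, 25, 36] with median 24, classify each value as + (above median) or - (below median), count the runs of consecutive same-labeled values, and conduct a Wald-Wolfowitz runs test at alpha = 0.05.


Step 1: Compute median = 24; label A = above, B = below.
Labels in order: BAABBABBBAABAA  (n_A = 7, n_B = 7)
Step 2: Count runs R = 8.
Step 3: Under H0 (random ordering), E[R] = 2*n_A*n_B/(n_A+n_B) + 1 = 2*7*7/14 + 1 = 8.0000.
        Var[R] = 2*n_A*n_B*(2*n_A*n_B - n_A - n_B) / ((n_A+n_B)^2 * (n_A+n_B-1)) = 8232/2548 = 3.2308.
        SD[R] = 1.7974.
Step 4: R = E[R], so z = 0 with no continuity correction.
Step 5: Two-sided p-value via normal approximation = 2*(1 - Phi(|z|)) = 1.000000.
Step 6: alpha = 0.05. fail to reject H0.

R = 8, z = 0.0000, p = 1.000000, fail to reject H0.


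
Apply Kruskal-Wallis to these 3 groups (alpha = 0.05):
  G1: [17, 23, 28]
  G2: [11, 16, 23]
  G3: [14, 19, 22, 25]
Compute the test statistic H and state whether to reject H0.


Step 1: Combine all N = 10 observations and assign midranks.
sorted (value, group, rank): (11,G2,1), (14,G3,2), (16,G2,3), (17,G1,4), (19,G3,5), (22,G3,6), (23,G1,7.5), (23,G2,7.5), (25,G3,9), (28,G1,10)
Step 2: Sum ranks within each group.
R_1 = 21.5 (n_1 = 3)
R_2 = 11.5 (n_2 = 3)
R_3 = 22 (n_3 = 4)
Step 3: H = 12/(N(N+1)) * sum(R_i^2/n_i) - 3(N+1)
     = 12/(10*11) * (21.5^2/3 + 11.5^2/3 + 22^2/4) - 3*11
     = 0.109091 * 319.167 - 33
     = 1.818182.
Step 4: Ties present; correction factor C = 1 - 6/(10^3 - 10) = 0.993939. Corrected H = 1.818182 / 0.993939 = 1.829268.
Step 5: Under H0, H ~ chi^2(2); p-value = 0.400663.
Step 6: alpha = 0.05. fail to reject H0.

H = 1.8293, df = 2, p = 0.400663, fail to reject H0.


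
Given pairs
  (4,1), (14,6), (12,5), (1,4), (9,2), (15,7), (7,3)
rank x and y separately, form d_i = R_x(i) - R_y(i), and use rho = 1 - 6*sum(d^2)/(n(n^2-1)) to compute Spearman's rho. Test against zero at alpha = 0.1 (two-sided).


Step 1: Rank x and y separately (midranks; no ties here).
rank(x): 4->2, 14->6, 12->5, 1->1, 9->4, 15->7, 7->3
rank(y): 1->1, 6->6, 5->5, 4->4, 2->2, 7->7, 3->3
Step 2: d_i = R_x(i) - R_y(i); compute d_i^2.
  (2-1)^2=1, (6-6)^2=0, (5-5)^2=0, (1-4)^2=9, (4-2)^2=4, (7-7)^2=0, (3-3)^2=0
sum(d^2) = 14.
Step 3: rho = 1 - 6*14 / (7*(7^2 - 1)) = 1 - 84/336 = 0.750000.
Step 4: Under H0, t = rho * sqrt((n-2)/(1-rho^2)) = 2.5355 ~ t(5).
Step 5: Two-sided p-value from the t-distribution with 5 df = 0.052181.
Step 6: alpha = 0.1. reject H0.

rho = 0.7500, p = 0.052181, reject H0 at alpha = 0.1.


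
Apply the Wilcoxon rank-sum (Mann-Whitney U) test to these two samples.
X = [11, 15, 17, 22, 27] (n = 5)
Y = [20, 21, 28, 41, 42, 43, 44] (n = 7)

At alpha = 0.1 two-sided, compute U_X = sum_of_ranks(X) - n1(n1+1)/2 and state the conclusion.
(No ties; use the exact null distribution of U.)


Step 1: Combine and sort all 12 observations; assign midranks.
sorted (value, group): (11,X), (15,X), (17,X), (20,Y), (21,Y), (22,X), (27,X), (28,Y), (41,Y), (42,Y), (43,Y), (44,Y)
ranks: 11->1, 15->2, 17->3, 20->4, 21->5, 22->6, 27->7, 28->8, 41->9, 42->10, 43->11, 44->12
Step 2: Rank sum for X: R1 = 1 + 2 + 3 + 6 + 7 = 19.
Step 3: U_X = R1 - n1(n1+1)/2 = 19 - 5*6/2 = 19 - 15 = 4.
       U_Y = n1*n2 - U_X = 35 - 4 = 31.
Step 4: No ties, so the exact null distribution of U (based on enumerating the C(12,5) = 792 equally likely rank assignments) gives the two-sided p-value.
Step 5: p-value = 0.030303; compare to alpha = 0.1. reject H0.

U_X = 4, p = 0.030303, reject H0 at alpha = 0.1.


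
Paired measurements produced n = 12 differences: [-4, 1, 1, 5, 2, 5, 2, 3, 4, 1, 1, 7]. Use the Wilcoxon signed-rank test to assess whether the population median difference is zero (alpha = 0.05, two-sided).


Step 1: Drop any zero differences (none here) and take |d_i|.
|d| = [4, 1, 1, 5, 2, 5, 2, 3, 4, 1, 1, 7]
Step 2: Midrank |d_i| (ties get averaged ranks).
ranks: |4|->8.5, |1|->2.5, |1|->2.5, |5|->10.5, |2|->5.5, |5|->10.5, |2|->5.5, |3|->7, |4|->8.5, |1|->2.5, |1|->2.5, |7|->12
Step 3: Attach original signs; sum ranks with positive sign and with negative sign.
W+ = 2.5 + 2.5 + 10.5 + 5.5 + 10.5 + 5.5 + 7 + 8.5 + 2.5 + 2.5 + 12 = 69.5
W- = 8.5 = 8.5
(Check: W+ + W- = 78 should equal n(n+1)/2 = 78.)
Step 4: Test statistic W = min(W+, W-) = 8.5.
Step 5: Ties in |d|, so use the tie-corrected normal approximation.
        E[W] = n(n+1)/4 = 12*13/4 = 39.
        Tie groups: |d|=1 (t=4), |d|=2 (t=2), |d|=4 (t=2), |d|=5 (t=2); sum(t^3 - t) = 78.
        Var[W] = n(n+1)(2n+1)/24 - sum(t^3-t)/48 = 3900/24 - 78/48 = 160.875.
        z = (W - E[W]) / sqrt(Var[W]) = (8.5 - 39) / 12.6837 = -2.4047.
        Two-sided p = 2*Phi(z) = 0.016187.
Step 6: alpha = 0.05. reject H0.

W+ = 69.5, W- = 8.5, W = min = 8.5, p = 0.016187, reject H0.


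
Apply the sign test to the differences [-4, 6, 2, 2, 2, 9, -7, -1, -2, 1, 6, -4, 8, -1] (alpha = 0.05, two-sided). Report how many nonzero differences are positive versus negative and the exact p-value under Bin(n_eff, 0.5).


Step 1: Discard zero differences. Original n = 14; n_eff = number of nonzero differences = 14.
Nonzero differences (with sign): -4, +6, +2, +2, +2, +9, -7, -1, -2, +1, +6, -4, +8, -1
Step 2: Count signs: positive = 8, negative = 6.
Step 3: Under H0: P(positive) = 0.5, so the number of positives S ~ Bin(14, 0.5).
Step 4: Two-sided exact p-value = sum of Bin(14,0.5) probabilities at or below the observed probability = 0.790527.
Step 5: alpha = 0.05. fail to reject H0.

n_eff = 14, pos = 8, neg = 6, p = 0.790527, fail to reject H0.


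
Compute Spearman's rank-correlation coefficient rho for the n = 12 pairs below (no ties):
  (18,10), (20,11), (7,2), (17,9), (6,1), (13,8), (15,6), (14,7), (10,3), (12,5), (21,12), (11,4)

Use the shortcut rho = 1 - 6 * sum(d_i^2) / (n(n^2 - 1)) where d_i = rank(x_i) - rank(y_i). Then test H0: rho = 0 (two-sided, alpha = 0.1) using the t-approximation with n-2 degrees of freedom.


Step 1: Rank x and y separately (midranks; no ties here).
rank(x): 18->10, 20->11, 7->2, 17->9, 6->1, 13->6, 15->8, 14->7, 10->3, 12->5, 21->12, 11->4
rank(y): 10->10, 11->11, 2->2, 9->9, 1->1, 8->8, 6->6, 7->7, 3->3, 5->5, 12->12, 4->4
Step 2: d_i = R_x(i) - R_y(i); compute d_i^2.
  (10-10)^2=0, (11-11)^2=0, (2-2)^2=0, (9-9)^2=0, (1-1)^2=0, (6-8)^2=4, (8-6)^2=4, (7-7)^2=0, (3-3)^2=0, (5-5)^2=0, (12-12)^2=0, (4-4)^2=0
sum(d^2) = 8.
Step 3: rho = 1 - 6*8 / (12*(12^2 - 1)) = 1 - 48/1716 = 0.972028.
Step 4: Under H0, t = rho * sqrt((n-2)/(1-rho^2)) = 13.0876 ~ t(10).
Step 5: Two-sided p-value from the t-distribution with 10 df = 0.000000.
Step 6: alpha = 0.1. reject H0.

rho = 0.9720, p = 0.000000, reject H0 at alpha = 0.1.


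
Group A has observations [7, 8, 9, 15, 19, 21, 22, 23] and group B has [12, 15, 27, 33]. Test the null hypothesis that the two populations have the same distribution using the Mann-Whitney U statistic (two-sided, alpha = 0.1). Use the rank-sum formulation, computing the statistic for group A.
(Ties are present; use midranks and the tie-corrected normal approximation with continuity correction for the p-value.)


Step 1: Combine and sort all 12 observations; assign midranks.
sorted (value, group): (7,X), (8,X), (9,X), (12,Y), (15,X), (15,Y), (19,X), (21,X), (22,X), (23,X), (27,Y), (33,Y)
ranks: 7->1, 8->2, 9->3, 12->4, 15->5.5, 15->5.5, 19->7, 21->8, 22->9, 23->10, 27->11, 33->12
Step 2: Rank sum for X: R1 = 1 + 2 + 3 + 5.5 + 7 + 8 + 9 + 10 = 45.5.
Step 3: U_X = R1 - n1(n1+1)/2 = 45.5 - 8*9/2 = 45.5 - 36 = 9.5.
       U_Y = n1*n2 - U_X = 32 - 9.5 = 22.5.
Step 4: Ties are present, so use the tie-corrected normal approximation (with continuity correction) for the p-value.
Step 5: p-value = 0.307332; compare to alpha = 0.1. fail to reject H0.

U_X = 9.5, p = 0.307332, fail to reject H0 at alpha = 0.1.


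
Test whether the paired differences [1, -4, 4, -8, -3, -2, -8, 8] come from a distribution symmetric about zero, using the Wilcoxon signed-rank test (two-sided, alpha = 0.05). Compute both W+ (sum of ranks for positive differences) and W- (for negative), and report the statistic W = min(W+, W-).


Step 1: Drop any zero differences (none here) and take |d_i|.
|d| = [1, 4, 4, 8, 3, 2, 8, 8]
Step 2: Midrank |d_i| (ties get averaged ranks).
ranks: |1|->1, |4|->4.5, |4|->4.5, |8|->7, |3|->3, |2|->2, |8|->7, |8|->7
Step 3: Attach original signs; sum ranks with positive sign and with negative sign.
W+ = 1 + 4.5 + 7 = 12.5
W- = 4.5 + 7 + 3 + 2 + 7 = 23.5
(Check: W+ + W- = 36 should equal n(n+1)/2 = 36.)
Step 4: Test statistic W = min(W+, W-) = 12.5.
Step 5: Ties in |d|, so use the tie-corrected normal approximation.
        E[W] = n(n+1)/4 = 8*9/4 = 18.
        Tie groups: |d|=4 (t=2), |d|=8 (t=3); sum(t^3 - t) = 30.
        Var[W] = n(n+1)(2n+1)/24 - sum(t^3-t)/48 = 1224/24 - 30/48 = 50.375.
        z = (W - E[W]) / sqrt(Var[W]) = (12.5 - 18) / 7.0975 = -0.7749.
        Two-sided p = 2*Phi(z) = 0.438389.
Step 6: alpha = 0.05. fail to reject H0.

W+ = 12.5, W- = 23.5, W = min = 12.5, p = 0.438389, fail to reject H0.


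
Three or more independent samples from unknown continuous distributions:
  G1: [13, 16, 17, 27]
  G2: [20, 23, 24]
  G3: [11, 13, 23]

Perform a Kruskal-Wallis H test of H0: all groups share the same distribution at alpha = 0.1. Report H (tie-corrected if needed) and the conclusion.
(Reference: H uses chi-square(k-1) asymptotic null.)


Step 1: Combine all N = 10 observations and assign midranks.
sorted (value, group, rank): (11,G3,1), (13,G1,2.5), (13,G3,2.5), (16,G1,4), (17,G1,5), (20,G2,6), (23,G2,7.5), (23,G3,7.5), (24,G2,9), (27,G1,10)
Step 2: Sum ranks within each group.
R_1 = 21.5 (n_1 = 4)
R_2 = 22.5 (n_2 = 3)
R_3 = 11 (n_3 = 3)
Step 3: H = 12/(N(N+1)) * sum(R_i^2/n_i) - 3(N+1)
     = 12/(10*11) * (21.5^2/4 + 22.5^2/3 + 11^2/3) - 3*11
     = 0.109091 * 324.646 - 33
     = 2.415909.
Step 4: Ties present; correction factor C = 1 - 12/(10^3 - 10) = 0.987879. Corrected H = 2.415909 / 0.987879 = 2.445552.
Step 5: Under H0, H ~ chi^2(2); p-value = 0.294412.
Step 6: alpha = 0.1. fail to reject H0.

H = 2.4456, df = 2, p = 0.294412, fail to reject H0.


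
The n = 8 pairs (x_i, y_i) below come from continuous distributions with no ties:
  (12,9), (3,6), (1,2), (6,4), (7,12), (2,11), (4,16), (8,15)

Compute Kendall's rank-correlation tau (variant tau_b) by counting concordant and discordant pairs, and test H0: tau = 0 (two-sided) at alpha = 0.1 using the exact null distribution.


Step 1: Enumerate the 28 unordered pairs (i,j) with i<j and classify each by sign(x_j-x_i) * sign(y_j-y_i).
  (1,2):dx=-9,dy=-3->C; (1,3):dx=-11,dy=-7->C; (1,4):dx=-6,dy=-5->C; (1,5):dx=-5,dy=+3->D
  (1,6):dx=-10,dy=+2->D; (1,7):dx=-8,dy=+7->D; (1,8):dx=-4,dy=+6->D; (2,3):dx=-2,dy=-4->C
  (2,4):dx=+3,dy=-2->D; (2,5):dx=+4,dy=+6->C; (2,6):dx=-1,dy=+5->D; (2,7):dx=+1,dy=+10->C
  (2,8):dx=+5,dy=+9->C; (3,4):dx=+5,dy=+2->C; (3,5):dx=+6,dy=+10->C; (3,6):dx=+1,dy=+9->C
  (3,7):dx=+3,dy=+14->C; (3,8):dx=+7,dy=+13->C; (4,5):dx=+1,dy=+8->C; (4,6):dx=-4,dy=+7->D
  (4,7):dx=-2,dy=+12->D; (4,8):dx=+2,dy=+11->C; (5,6):dx=-5,dy=-1->C; (5,7):dx=-3,dy=+4->D
  (5,8):dx=+1,dy=+3->C; (6,7):dx=+2,dy=+5->C; (6,8):dx=+6,dy=+4->C; (7,8):dx=+4,dy=-1->D
Step 2: C = 18, D = 10, total pairs = 28.
Step 3: tau = (C - D)/(n(n-1)/2) = (18 - 10)/28 = 0.285714.
Step 4: Exact two-sided p-value (enumerate n! = 40320 permutations of y under H0): p = 0.398760.
Step 5: alpha = 0.1. fail to reject H0.

tau_b = 0.2857 (C=18, D=10), p = 0.398760, fail to reject H0.


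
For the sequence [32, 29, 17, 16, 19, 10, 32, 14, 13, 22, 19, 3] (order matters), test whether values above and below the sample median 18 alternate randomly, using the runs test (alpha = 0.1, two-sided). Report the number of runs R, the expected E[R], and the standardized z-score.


Step 1: Compute median = 18; label A = above, B = below.
Labels in order: AABBABABBAAB  (n_A = 6, n_B = 6)
Step 2: Count runs R = 8.
Step 3: Under H0 (random ordering), E[R] = 2*n_A*n_B/(n_A+n_B) + 1 = 2*6*6/12 + 1 = 7.0000.
        Var[R] = 2*n_A*n_B*(2*n_A*n_B - n_A - n_B) / ((n_A+n_B)^2 * (n_A+n_B-1)) = 4320/1584 = 2.7273.
        SD[R] = 1.6514.
Step 4: Continuity-corrected z = (R - 0.5 - E[R]) / SD[R] = (8 - 0.5 - 7.0000) / 1.6514 = 0.3028.
Step 5: Two-sided p-value via normal approximation = 2*(1 - Phi(|z|)) = 0.762069.
Step 6: alpha = 0.1. fail to reject H0.

R = 8, z = 0.3028, p = 0.762069, fail to reject H0.


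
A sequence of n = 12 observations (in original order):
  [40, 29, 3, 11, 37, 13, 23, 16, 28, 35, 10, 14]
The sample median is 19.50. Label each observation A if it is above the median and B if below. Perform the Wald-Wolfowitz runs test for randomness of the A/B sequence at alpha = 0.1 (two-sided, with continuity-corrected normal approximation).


Step 1: Compute median = 19.50; label A = above, B = below.
Labels in order: AABBABABAABB  (n_A = 6, n_B = 6)
Step 2: Count runs R = 8.
Step 3: Under H0 (random ordering), E[R] = 2*n_A*n_B/(n_A+n_B) + 1 = 2*6*6/12 + 1 = 7.0000.
        Var[R] = 2*n_A*n_B*(2*n_A*n_B - n_A - n_B) / ((n_A+n_B)^2 * (n_A+n_B-1)) = 4320/1584 = 2.7273.
        SD[R] = 1.6514.
Step 4: Continuity-corrected z = (R - 0.5 - E[R]) / SD[R] = (8 - 0.5 - 7.0000) / 1.6514 = 0.3028.
Step 5: Two-sided p-value via normal approximation = 2*(1 - Phi(|z|)) = 0.762069.
Step 6: alpha = 0.1. fail to reject H0.

R = 8, z = 0.3028, p = 0.762069, fail to reject H0.
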